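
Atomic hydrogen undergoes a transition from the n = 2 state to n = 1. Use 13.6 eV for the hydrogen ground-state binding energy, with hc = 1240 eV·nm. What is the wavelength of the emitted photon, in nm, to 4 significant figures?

ΔE = 13.60 × (1/1² − 1/2²) = 13.60 × 0.7500 = 10.20 eV.
λ = hc/ΔE = 1240 / 10.20 = 121.6 nm.

121.6 nm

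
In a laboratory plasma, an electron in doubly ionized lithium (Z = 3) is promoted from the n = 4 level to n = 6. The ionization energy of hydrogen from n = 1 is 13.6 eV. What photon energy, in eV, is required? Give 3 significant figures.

The Bohr energies scale as Z², so for Z = 3: E_n = −122.4/n² eV.
E_6 = −122.4/36 = −3.400 eV and E_4 = −122.4/16 = −7.650 eV.
The photon energy is |E_6 − E_4| = 4.25 eV.

4.25 eV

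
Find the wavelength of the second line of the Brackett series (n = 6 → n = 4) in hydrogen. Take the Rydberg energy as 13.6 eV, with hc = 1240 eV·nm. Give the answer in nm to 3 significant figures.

The Brackett series terminates on n_f = 4; the second line has n_i = 4+2 = 6.
ΔE = 13.60 × (1/4² − 1/6²) = 0.4722 eV.
λ = 1240 / 0.4722 = 2630 nm.

2630 nm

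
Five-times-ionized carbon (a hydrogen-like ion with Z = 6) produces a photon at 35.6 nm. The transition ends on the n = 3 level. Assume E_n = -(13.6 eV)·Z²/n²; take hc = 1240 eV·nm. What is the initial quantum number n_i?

n_i = 5

The photon energy is ΔE = hc/λ = 1240 / 35.6 = 34.83 eV.
With Z = 6, ΔE = 489.6 × (1/n_f² − 1/n_i²), so 1/n_f² − 1/n_i² = 0.07114.
With n_f = 3: 1/n_i² = 1/9 − 0.07114 = 0.03997, so n_i ≈ 5.00.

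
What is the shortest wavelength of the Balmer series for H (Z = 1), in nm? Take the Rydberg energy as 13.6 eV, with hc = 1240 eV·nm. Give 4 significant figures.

364.7 nm

The Balmer series has lower level n_f = 2; the series limit corresponds to n_i → ∞.
ΔE_max = 13.6 × 1 / 2² = 3.400 eV.
λ_min = 1240 / 3.400 = 364.7 nm.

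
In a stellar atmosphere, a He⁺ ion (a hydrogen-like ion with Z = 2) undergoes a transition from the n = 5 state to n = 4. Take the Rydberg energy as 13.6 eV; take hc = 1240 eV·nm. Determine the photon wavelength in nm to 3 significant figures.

For Z = 2 the level energies scale as Z², so the effective Rydberg energy is 13.6 × 4 = 54.40 eV.
ΔE = 54.40 × (1/4² − 1/5²) = 54.40 × 0.02250 = 1.224 eV.
λ = hc/ΔE = 1240 / 1.224 = 1010 nm.

1010 nm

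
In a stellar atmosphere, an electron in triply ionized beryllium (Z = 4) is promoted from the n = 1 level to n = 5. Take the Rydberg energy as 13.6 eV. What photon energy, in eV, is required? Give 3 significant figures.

209 eV

The Bohr energies scale as Z², so for Z = 4: E_n = −217.6/n² eV.
E_5 = −217.6/25 = −8.704 eV and E_1 = −217.6/1 = −217.6 eV.
The photon energy is |E_5 − E_1| = 209 eV.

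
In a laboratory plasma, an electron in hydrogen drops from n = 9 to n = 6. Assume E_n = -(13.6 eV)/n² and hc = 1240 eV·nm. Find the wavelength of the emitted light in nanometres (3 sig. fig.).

5910 nm

ΔE = 13.60 × (1/6² − 1/9²) = 13.60 × 0.01543 = 0.2099 eV.
λ = hc/ΔE = 1240 / 0.2099 = 5910 nm.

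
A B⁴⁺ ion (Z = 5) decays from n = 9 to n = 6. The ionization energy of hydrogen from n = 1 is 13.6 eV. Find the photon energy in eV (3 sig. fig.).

The Bohr energies scale as Z², so for Z = 5: E_n = −340.0/n² eV.
E_9 = −340.0/81 = −4.198 eV and E_6 = −340.0/36 = −9.444 eV.
The photon energy is |E_9 − E_6| = 5.25 eV.

5.25 eV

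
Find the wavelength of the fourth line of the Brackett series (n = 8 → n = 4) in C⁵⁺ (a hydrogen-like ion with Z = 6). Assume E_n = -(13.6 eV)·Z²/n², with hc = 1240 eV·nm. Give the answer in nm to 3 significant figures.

The Brackett series terminates on n_f = 4; the fourth line has n_i = 4+4 = 8.
ΔE = 489.6 × (1/4² − 1/8²) = 22.95 eV.
λ = 1240 / 22.95 = 54.0 nm.

54.0 nm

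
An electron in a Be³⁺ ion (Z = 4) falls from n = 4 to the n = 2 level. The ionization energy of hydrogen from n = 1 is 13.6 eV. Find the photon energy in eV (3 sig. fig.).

40.8 eV

The Bohr energies scale as Z², so for Z = 4: E_n = −217.6/n² eV.
E_4 = −217.6/16 = −13.60 eV and E_2 = −217.6/4 = −54.40 eV.
The photon energy is |E_4 − E_2| = 40.8 eV.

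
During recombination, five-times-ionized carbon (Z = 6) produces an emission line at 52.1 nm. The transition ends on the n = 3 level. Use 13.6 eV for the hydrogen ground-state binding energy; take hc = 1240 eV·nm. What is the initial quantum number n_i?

n_i = 4

The photon energy is ΔE = hc/λ = 1240 / 52.1 = 23.80 eV.
With Z = 6, ΔE = 489.6 × (1/n_f² − 1/n_i²), so 1/n_f² − 1/n_i² = 0.04861.
With n_f = 3: 1/n_i² = 1/9 − 0.04861 = 0.06250, so n_i ≈ 4.00.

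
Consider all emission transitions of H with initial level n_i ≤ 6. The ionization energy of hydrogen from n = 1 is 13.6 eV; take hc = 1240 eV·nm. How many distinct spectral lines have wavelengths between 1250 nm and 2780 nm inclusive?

Enumerate all n_i → n_f pairs with 1 ≤ n_f < n_i ≤ 6 and compute λ = 1240 / [13.6·1·(1/n_f² − 1/n_i²)].
Lines falling in [1250, 2780] nm: 5→3 (1282 nm), 4→3 (1876 nm), 6→4 (2626 nm).

3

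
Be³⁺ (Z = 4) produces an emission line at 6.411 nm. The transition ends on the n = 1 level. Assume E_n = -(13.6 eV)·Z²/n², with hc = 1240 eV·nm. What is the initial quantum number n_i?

The photon energy is ΔE = hc/λ = 1240 / 6.411 = 193.4 eV.
With Z = 4, ΔE = 217.6 × (1/n_f² − 1/n_i²), so 1/n_f² − 1/n_i² = 0.8889.
With n_f = 1: 1/n_i² = 1/1 − 0.8889 = 0.1111, so n_i ≈ 3.00.

n_i = 3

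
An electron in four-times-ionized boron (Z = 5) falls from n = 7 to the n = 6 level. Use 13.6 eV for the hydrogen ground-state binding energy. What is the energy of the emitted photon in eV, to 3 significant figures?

2.51 eV

The Bohr energies scale as Z², so for Z = 5: E_n = −340.0/n² eV.
E_7 = −340.0/49 = −6.939 eV and E_6 = −340.0/36 = −9.444 eV.
The photon energy is |E_7 − E_6| = 2.51 eV.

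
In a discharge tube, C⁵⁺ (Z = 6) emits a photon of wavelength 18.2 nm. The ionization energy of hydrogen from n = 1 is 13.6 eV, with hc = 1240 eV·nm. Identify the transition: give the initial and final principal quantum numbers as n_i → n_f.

The photon energy is ΔE = hc/λ = 1240 / 18.2 = 68.13 eV.
With Z = 6, ΔE = 489.6 × (1/n_f² − 1/n_i²), so 1/n_f² − 1/n_i² = 0.1392.
Trying n_f = 2 gives 1/n_i² = 0.1108, i.e. n_i ≈ 3; this pair matches.

n_i = 3, n_f = 2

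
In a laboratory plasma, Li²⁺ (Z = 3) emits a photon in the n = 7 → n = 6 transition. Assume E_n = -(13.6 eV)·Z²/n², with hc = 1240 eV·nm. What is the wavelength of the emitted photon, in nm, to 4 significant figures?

1375 nm

For Z = 3 the level energies scale as Z², so the effective Rydberg energy is 13.6 × 9 = 122.4 eV.
ΔE = 122.4 × (1/6² − 1/7²) = 122.4 × 0.007370 = 0.9020 eV.
λ = hc/ΔE = 1240 / 0.9020 = 1375 nm.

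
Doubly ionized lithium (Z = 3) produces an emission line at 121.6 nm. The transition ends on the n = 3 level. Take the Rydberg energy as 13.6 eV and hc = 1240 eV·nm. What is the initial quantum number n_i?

n_i = 6

The photon energy is ΔE = hc/λ = 1240 / 121.6 = 10.20 eV.
With Z = 3, ΔE = 122.4 × (1/n_f² − 1/n_i²), so 1/n_f² − 1/n_i² = 0.08331.
With n_f = 3: 1/n_i² = 1/9 − 0.08331 = 0.02780, so n_i ≈ 6.00.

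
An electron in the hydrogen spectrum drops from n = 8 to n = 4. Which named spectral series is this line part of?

Brackett

The series is set by the lower level: n_f = 4 is the Brackett series.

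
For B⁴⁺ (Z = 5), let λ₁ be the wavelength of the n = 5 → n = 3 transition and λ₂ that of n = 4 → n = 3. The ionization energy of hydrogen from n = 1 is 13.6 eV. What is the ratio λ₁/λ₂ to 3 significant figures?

0.684

λ ∝ 1/ΔE ∝ 1/(1/n_f² − 1/n_i²), and the Z² and hc factors cancel in the ratio.
λ₁/λ₂ = (1/3² − 1/4²)/(1/3² − 1/5²) = 0.04861/0.07111 = 0.684.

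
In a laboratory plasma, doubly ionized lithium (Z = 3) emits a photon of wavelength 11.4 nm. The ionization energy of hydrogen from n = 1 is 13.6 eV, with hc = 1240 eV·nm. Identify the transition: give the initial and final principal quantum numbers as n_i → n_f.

n_i = 3, n_f = 1

The photon energy is ΔE = hc/λ = 1240 / 11.4 = 108.8 eV.
With Z = 3, ΔE = 122.4 × (1/n_f² − 1/n_i²), so 1/n_f² − 1/n_i² = 0.8887.
Trying n_f = 1 gives 1/n_i² = 0.1113, i.e. n_i ≈ 3; this pair matches.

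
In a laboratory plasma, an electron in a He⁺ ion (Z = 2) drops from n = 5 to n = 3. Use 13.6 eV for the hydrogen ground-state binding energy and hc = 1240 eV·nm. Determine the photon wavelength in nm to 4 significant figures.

320.5 nm

For Z = 2 the level energies scale as Z², so the effective Rydberg energy is 13.6 × 4 = 54.40 eV.
ΔE = 54.40 × (1/3² − 1/5²) = 54.40 × 0.07111 = 3.868 eV.
λ = hc/ΔE = 1240 / 3.868 = 320.5 nm.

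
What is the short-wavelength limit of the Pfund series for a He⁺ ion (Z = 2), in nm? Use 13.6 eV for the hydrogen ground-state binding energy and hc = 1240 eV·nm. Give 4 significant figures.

569.9 nm

The Pfund series has lower level n_f = 5; the series limit corresponds to n_i → ∞.
ΔE_max = 13.6 × 4 / 5² = 2.176 eV.
λ_min = 1240 / 2.176 = 569.9 nm.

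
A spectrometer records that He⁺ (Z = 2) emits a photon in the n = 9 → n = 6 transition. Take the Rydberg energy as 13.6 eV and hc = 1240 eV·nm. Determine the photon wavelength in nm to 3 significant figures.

1480 nm

For Z = 2 the level energies scale as Z², so the effective Rydberg energy is 13.6 × 4 = 54.40 eV.
ΔE = 54.40 × (1/6² − 1/9²) = 54.40 × 0.01543 = 0.8395 eV.
λ = hc/ΔE = 1240 / 0.8395 = 1480 nm.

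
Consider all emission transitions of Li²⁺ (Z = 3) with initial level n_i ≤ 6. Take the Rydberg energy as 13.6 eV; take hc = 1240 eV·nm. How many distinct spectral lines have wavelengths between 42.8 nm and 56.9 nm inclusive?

3

Enumerate all n_i → n_f pairs with 1 ≤ n_f < n_i ≤ 6 and compute λ = 1240 / [13.6·9·(1/n_f² − 1/n_i²)].
Lines falling in [42.8, 56.9] nm: 6→2 (45.59 nm), 5→2 (48.24 nm), 4→2 (54.03 nm).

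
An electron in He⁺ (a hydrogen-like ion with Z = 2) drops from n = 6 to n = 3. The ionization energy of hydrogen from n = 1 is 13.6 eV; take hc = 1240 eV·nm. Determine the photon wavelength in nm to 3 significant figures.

For Z = 2 the level energies scale as Z², so the effective Rydberg energy is 13.6 × 4 = 54.40 eV.
ΔE = 54.40 × (1/3² − 1/6²) = 54.40 × 0.08333 = 4.533 eV.
λ = hc/ΔE = 1240 / 4.533 = 274 nm.

274 nm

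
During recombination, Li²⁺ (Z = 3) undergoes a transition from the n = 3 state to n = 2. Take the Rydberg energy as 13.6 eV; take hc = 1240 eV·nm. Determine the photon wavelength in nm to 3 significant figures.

For Z = 3 the level energies scale as Z², so the effective Rydberg energy is 13.6 × 9 = 122.4 eV.
ΔE = 122.4 × (1/2² − 1/3²) = 122.4 × 0.1389 = 17.00 eV.
λ = hc/ΔE = 1240 / 17.00 = 72.9 nm.

72.9 nm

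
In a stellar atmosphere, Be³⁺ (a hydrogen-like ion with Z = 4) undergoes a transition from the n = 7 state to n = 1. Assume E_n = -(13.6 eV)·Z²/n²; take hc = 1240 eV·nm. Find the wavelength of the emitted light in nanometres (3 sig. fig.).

5.82 nm

For Z = 4 the level energies scale as Z², so the effective Rydberg energy is 13.6 × 16 = 217.6 eV.
ΔE = 217.6 × (1/1² − 1/7²) = 217.6 × 0.9796 = 213.2 eV.
λ = hc/ΔE = 1240 / 213.2 = 5.82 nm.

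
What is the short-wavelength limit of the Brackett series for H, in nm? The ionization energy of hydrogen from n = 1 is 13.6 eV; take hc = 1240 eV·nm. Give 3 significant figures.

1460 nm

The Brackett series has lower level n_f = 4; the series limit corresponds to n_i → ∞.
ΔE_max = 13.6 × 1 / 4² = 0.8500 eV.
λ_min = 1240 / 0.8500 = 1460 nm.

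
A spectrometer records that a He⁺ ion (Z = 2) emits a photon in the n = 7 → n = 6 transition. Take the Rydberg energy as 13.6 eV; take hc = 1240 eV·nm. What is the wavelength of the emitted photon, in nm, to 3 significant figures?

For Z = 2 the level energies scale as Z², so the effective Rydberg energy is 13.6 × 4 = 54.40 eV.
ΔE = 54.40 × (1/6² − 1/7²) = 54.40 × 0.007370 = 0.4009 eV.
λ = hc/ΔE = 1240 / 0.4009 = 3090 nm.

3090 nm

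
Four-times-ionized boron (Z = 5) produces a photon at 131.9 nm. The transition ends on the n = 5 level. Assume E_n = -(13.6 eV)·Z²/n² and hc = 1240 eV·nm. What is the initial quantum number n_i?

The photon energy is ΔE = hc/λ = 1240 / 131.9 = 9.401 eV.
With Z = 5, ΔE = 340.0 × (1/n_f² − 1/n_i²), so 1/n_f² − 1/n_i² = 0.02765.
With n_f = 5: 1/n_i² = 1/25 − 0.02765 = 0.01235, so n_i ≈ 9.00.

n_i = 9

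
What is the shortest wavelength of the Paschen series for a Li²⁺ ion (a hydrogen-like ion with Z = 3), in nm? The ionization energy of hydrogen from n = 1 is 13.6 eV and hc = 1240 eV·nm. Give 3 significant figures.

91.2 nm

The Paschen series has lower level n_f = 3; the series limit corresponds to n_i → ∞.
ΔE_max = 13.6 × 9 / 3² = 13.60 eV.
λ_min = 1240 / 13.60 = 91.2 nm.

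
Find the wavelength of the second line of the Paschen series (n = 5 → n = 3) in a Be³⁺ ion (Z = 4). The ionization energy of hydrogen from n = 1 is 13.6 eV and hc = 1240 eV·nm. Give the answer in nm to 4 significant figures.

The Paschen series terminates on n_f = 3; the second line has n_i = 3+2 = 5.
ΔE = 217.6 × (1/3² − 1/5²) = 15.47 eV.
λ = 1240 / 15.47 = 80.14 nm.

80.14 nm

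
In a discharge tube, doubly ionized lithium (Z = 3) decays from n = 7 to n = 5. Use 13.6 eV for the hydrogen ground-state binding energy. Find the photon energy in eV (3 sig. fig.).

2.40 eV

The Bohr energies scale as Z², so for Z = 3: E_n = −122.4/n² eV.
E_7 = −122.4/49 = −2.498 eV and E_5 = −122.4/25 = −4.896 eV.
The photon energy is |E_7 − E_5| = 2.40 eV.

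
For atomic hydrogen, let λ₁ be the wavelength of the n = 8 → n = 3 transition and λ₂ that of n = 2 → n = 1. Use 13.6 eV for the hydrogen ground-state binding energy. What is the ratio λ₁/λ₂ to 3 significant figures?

λ ∝ 1/ΔE ∝ 1/(1/n_f² − 1/n_i²), and the Z² and hc factors cancel in the ratio.
λ₁/λ₂ = (1/1² − 1/2²)/(1/3² − 1/8²) = 0.7500/0.09549 = 7.85.

7.85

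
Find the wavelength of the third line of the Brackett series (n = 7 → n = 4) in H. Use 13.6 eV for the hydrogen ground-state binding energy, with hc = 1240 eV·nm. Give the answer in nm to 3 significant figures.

The Brackett series terminates on n_f = 4; the third line has n_i = 4+3 = 7.
ΔE = 13.60 × (1/4² − 1/7²) = 0.5724 eV.
λ = 1240 / 0.5724 = 2170 nm.

2170 nm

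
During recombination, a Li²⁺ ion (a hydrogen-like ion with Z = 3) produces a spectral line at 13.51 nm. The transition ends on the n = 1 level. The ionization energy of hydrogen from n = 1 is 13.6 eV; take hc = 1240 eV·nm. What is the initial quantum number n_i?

The photon energy is ΔE = hc/λ = 1240 / 13.51 = 91.78 eV.
With Z = 3, ΔE = 122.4 × (1/n_f² − 1/n_i²), so 1/n_f² − 1/n_i² = 0.7499.
With n_f = 1: 1/n_i² = 1/1 − 0.7499 = 0.2501, so n_i ≈ 2.00.

n_i = 2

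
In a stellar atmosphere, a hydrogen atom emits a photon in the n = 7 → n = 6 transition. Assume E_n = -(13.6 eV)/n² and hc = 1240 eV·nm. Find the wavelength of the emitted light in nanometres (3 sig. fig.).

ΔE = 13.60 × (1/6² − 1/7²) = 13.60 × 0.007370 = 0.1002 eV.
λ = hc/ΔE = 1240 / 0.1002 = 12400 nm.

12400 nm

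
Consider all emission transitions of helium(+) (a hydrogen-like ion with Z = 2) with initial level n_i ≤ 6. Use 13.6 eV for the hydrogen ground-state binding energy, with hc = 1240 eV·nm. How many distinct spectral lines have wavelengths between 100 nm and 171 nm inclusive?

Enumerate all n_i → n_f pairs with 1 ≤ n_f < n_i ≤ 6 and compute λ = 1240 / [13.6·4·(1/n_f² − 1/n_i²)].
Lines falling in [100, 171] nm: 6→2 (102.6 nm), 5→2 (108.5 nm), 4→2 (121.6 nm), 3→2 (164.1 nm).

4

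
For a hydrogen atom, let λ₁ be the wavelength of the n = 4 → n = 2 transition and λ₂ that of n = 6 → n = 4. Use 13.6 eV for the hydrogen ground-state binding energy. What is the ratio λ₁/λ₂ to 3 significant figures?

0.185

λ ∝ 1/ΔE ∝ 1/(1/n_f² − 1/n_i²), and the Z² and hc factors cancel in the ratio.
λ₁/λ₂ = (1/4² − 1/6²)/(1/2² − 1/4²) = 0.03472/0.1875 = 0.185.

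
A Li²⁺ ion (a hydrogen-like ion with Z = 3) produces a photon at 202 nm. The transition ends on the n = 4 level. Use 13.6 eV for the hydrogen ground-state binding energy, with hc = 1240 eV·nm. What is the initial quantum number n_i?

The photon energy is ΔE = hc/λ = 1240 / 202 = 6.139 eV.
With Z = 3, ΔE = 122.4 × (1/n_f² − 1/n_i²), so 1/n_f² − 1/n_i² = 0.05015.
With n_f = 4: 1/n_i² = 1/16 − 0.05015 = 0.01235, so n_i ≈ 9.00.

n_i = 9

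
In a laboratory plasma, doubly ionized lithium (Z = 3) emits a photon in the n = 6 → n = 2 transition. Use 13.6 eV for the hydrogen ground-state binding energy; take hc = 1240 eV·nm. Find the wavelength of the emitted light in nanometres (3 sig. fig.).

For Z = 3 the level energies scale as Z², so the effective Rydberg energy is 13.6 × 9 = 122.4 eV.
ΔE = 122.4 × (1/2² − 1/6²) = 122.4 × 0.2222 = 27.20 eV.
λ = hc/ΔE = 1240 / 27.20 = 45.6 nm.

45.6 nm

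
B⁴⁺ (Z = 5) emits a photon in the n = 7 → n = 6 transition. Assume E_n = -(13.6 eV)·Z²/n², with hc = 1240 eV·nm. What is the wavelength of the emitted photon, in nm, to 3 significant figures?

For Z = 5 the level energies scale as Z², so the effective Rydberg energy is 13.6 × 25 = 340.0 eV.
ΔE = 340.0 × (1/6² − 1/7²) = 340.0 × 0.007370 = 2.506 eV.
λ = hc/ΔE = 1240 / 2.506 = 495 nm.

495 nm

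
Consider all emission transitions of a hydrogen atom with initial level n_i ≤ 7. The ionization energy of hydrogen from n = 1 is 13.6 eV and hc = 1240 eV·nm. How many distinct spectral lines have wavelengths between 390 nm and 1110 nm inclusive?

7

Enumerate all n_i → n_f pairs with 1 ≤ n_f < n_i ≤ 7 and compute λ = 1240 / [13.6·1·(1/n_f² − 1/n_i²)].
Lines falling in [390, 1110] nm: 7→2 (397.1 nm), 6→2 (410.3 nm), 5→2 (434.2 nm), 4→2 (486.3 nm), 3→2 (656.5 nm), 7→3 (1005 nm), 6→3 (1094 nm).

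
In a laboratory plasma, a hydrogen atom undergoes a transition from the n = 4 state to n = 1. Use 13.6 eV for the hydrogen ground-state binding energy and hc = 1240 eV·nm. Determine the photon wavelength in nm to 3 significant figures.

97.3 nm

ΔE = 13.60 × (1/1² − 1/4²) = 13.60 × 0.9375 = 12.75 eV.
λ = hc/ΔE = 1240 / 12.75 = 97.3 nm.
This line belongs to the Lyman series.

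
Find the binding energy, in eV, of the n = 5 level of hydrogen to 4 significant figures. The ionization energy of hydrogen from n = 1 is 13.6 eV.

0.5440 eV

E_5 = −13.60/25 = −0.5440 eV, so ionization (to E = 0) requires 0.5440 eV.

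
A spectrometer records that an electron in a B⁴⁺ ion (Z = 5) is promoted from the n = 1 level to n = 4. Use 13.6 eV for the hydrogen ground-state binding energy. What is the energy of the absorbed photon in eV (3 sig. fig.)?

319 eV

The Bohr energies scale as Z², so for Z = 5: E_n = −340.0/n² eV.
E_4 = −340.0/16 = −21.25 eV and E_1 = −340.0/1 = −340.0 eV.
The photon energy is |E_4 − E_1| = 319 eV.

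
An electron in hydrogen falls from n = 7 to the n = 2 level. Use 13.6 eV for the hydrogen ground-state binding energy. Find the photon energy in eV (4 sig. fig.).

3.122 eV

E_7 = −13.60/49 = −0.2776 eV and E_2 = −13.60/4 = −3.400 eV.
The photon energy is |E_7 − E_2| = 3.122 eV.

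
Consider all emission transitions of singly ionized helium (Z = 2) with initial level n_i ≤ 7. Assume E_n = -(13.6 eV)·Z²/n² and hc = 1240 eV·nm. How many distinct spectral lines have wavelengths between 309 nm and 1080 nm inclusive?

Enumerate all n_i → n_f pairs with 1 ≤ n_f < n_i ≤ 7 and compute λ = 1240 / [13.6·4·(1/n_f² − 1/n_i²)].
Lines falling in [309, 1080] nm: 5→3 (320.5 nm), 4→3 (468.9 nm), 7→4 (541.5 nm), 6→4 (656.5 nm), 5→4 (1013 nm).

5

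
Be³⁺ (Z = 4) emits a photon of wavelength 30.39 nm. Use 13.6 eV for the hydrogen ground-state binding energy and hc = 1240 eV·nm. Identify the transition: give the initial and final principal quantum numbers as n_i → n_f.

n_i = 4, n_f = 2

The photon energy is ΔE = hc/λ = 1240 / 30.39 = 40.80 eV.
With Z = 4, ΔE = 217.6 × (1/n_f² − 1/n_i²), so 1/n_f² − 1/n_i² = 0.1875.
Trying n_f = 2 gives 1/n_i² = 0.06249, i.e. n_i ≈ 4; this pair matches.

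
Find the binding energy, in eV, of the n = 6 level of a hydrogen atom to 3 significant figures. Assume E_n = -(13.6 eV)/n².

E_6 = −13.60/36 = −0.378 eV, so ionization (to E = 0) requires 0.378 eV.

0.378 eV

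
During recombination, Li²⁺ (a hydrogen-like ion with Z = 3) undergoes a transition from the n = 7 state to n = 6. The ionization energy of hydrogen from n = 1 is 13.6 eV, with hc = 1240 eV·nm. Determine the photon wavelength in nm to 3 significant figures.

1370 nm

For Z = 3 the level energies scale as Z², so the effective Rydberg energy is 13.6 × 9 = 122.4 eV.
ΔE = 122.4 × (1/6² − 1/7²) = 122.4 × 0.007370 = 0.9020 eV.
λ = hc/ΔE = 1240 / 0.9020 = 1370 nm.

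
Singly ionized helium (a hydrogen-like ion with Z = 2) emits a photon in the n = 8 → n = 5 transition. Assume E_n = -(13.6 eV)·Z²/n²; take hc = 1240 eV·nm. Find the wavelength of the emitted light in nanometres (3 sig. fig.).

For Z = 2 the level energies scale as Z², so the effective Rydberg energy is 13.6 × 4 = 54.40 eV.
ΔE = 54.40 × (1/5² − 1/8²) = 54.40 × 0.02438 = 1.326 eV.
λ = hc/ΔE = 1240 / 1.326 = 935 nm.

935 nm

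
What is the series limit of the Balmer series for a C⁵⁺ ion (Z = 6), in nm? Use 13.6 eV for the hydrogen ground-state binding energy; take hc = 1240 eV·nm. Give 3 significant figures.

10.1 nm

The Balmer series has lower level n_f = 2; the series limit corresponds to n_i → ∞.
ΔE_max = 13.6 × 36 / 2² = 122.4 eV.
λ_min = 1240 / 122.4 = 10.1 nm.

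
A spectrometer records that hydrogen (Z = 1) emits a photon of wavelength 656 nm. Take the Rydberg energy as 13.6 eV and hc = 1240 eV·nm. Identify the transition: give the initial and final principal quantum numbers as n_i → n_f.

n_i = 3, n_f = 2

The photon energy is ΔE = hc/λ = 1240 / 656 = 1.890 eV.
With Z = 1, ΔE = 13.60 × (1/n_f² − 1/n_i²), so 1/n_f² − 1/n_i² = 0.1390.
Trying n_f = 2 gives 1/n_i² = 0.1110, i.e. n_i ≈ 3; this pair matches.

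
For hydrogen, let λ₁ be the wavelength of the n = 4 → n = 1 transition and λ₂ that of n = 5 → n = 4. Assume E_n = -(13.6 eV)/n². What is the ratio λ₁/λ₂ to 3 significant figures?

0.0240

λ ∝ 1/ΔE ∝ 1/(1/n_f² − 1/n_i²), and the Z² and hc factors cancel in the ratio.
λ₁/λ₂ = (1/4² − 1/5²)/(1/1² − 1/4²) = 0.02250/0.9375 = 0.0240.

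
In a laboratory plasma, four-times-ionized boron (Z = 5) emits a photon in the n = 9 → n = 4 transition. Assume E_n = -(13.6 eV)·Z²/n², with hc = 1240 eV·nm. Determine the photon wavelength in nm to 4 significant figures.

For Z = 5 the level energies scale as Z², so the effective Rydberg energy is 13.6 × 25 = 340.0 eV.
ΔE = 340.0 × (1/4² − 1/9²) = 340.0 × 0.05015 = 17.05 eV.
λ = hc/ΔE = 1240 / 17.05 = 72.72 nm.

72.72 nm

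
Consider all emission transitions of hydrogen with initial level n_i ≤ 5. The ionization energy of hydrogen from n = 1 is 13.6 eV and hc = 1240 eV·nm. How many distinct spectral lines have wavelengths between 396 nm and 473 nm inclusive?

Enumerate all n_i → n_f pairs with 1 ≤ n_f < n_i ≤ 5 and compute λ = 1240 / [13.6·1·(1/n_f² − 1/n_i²)].
Lines falling in [396, 473] nm: 5→2 (434.2 nm).

1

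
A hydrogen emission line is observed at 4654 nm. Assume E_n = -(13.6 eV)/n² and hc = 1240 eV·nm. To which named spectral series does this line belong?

Pfund

ΔE = 1240/4654 = 0.2664 eV.
This matches 13.6 × (1/5² − 1/7²), so n_f = 5: the Pfund series.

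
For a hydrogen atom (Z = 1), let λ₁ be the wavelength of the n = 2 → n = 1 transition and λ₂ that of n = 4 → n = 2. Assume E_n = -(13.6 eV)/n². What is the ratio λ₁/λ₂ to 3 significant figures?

0.250

λ ∝ 1/ΔE ∝ 1/(1/n_f² − 1/n_i²), and the Z² and hc factors cancel in the ratio.
λ₁/λ₂ = (1/2² − 1/4²)/(1/1² − 1/2²) = 0.1875/0.7500 = 0.250.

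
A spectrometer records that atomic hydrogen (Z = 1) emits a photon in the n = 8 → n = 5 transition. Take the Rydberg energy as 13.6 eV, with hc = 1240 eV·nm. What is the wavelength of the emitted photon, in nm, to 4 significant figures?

ΔE = 13.60 × (1/5² − 1/8²) = 13.60 × 0.02438 = 0.3315 eV.
λ = hc/ΔE = 1240 / 0.3315 = 3741 nm.

3741 nm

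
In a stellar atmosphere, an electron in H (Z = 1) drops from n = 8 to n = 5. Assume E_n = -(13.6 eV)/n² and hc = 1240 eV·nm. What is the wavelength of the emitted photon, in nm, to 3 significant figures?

ΔE = 13.60 × (1/5² − 1/8²) = 13.60 × 0.02438 = 0.3315 eV.
λ = hc/ΔE = 1240 / 0.3315 = 3740 nm.
This line belongs to the Pfund series.

3740 nm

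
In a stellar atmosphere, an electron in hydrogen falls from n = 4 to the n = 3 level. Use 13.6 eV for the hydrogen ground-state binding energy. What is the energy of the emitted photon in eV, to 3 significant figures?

0.661 eV

E_4 = −13.60/16 = −0.8500 eV and E_3 = −13.60/9 = −1.511 eV.
The photon energy is |E_4 − E_3| = 0.661 eV.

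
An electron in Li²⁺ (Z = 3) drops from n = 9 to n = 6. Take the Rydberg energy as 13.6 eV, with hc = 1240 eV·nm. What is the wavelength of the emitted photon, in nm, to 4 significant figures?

For Z = 3 the level energies scale as Z², so the effective Rydberg energy is 13.6 × 9 = 122.4 eV.
ΔE = 122.4 × (1/6² − 1/9²) = 122.4 × 0.01543 = 1.889 eV.
λ = hc/ΔE = 1240 / 1.889 = 656.5 nm.

656.5 nm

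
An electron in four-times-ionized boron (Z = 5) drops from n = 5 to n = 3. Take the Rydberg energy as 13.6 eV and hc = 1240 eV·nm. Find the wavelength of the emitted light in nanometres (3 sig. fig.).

For Z = 5 the level energies scale as Z², so the effective Rydberg energy is 13.6 × 25 = 340.0 eV.
ΔE = 340.0 × (1/3² − 1/5²) = 340.0 × 0.07111 = 24.18 eV.
λ = hc/ΔE = 1240 / 24.18 = 51.3 nm.

51.3 nm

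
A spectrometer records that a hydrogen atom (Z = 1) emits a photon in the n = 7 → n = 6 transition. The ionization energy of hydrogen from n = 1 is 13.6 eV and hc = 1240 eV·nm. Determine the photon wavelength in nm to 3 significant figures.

ΔE = 13.60 × (1/6² − 1/7²) = 13.60 × 0.007370 = 0.1002 eV.
λ = hc/ΔE = 1240 / 0.1002 = 12400 nm.

12400 nm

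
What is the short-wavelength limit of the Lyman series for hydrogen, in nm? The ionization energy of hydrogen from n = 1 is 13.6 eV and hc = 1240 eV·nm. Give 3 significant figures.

91.2 nm

The Lyman series has lower level n_f = 1; the series limit corresponds to n_i → ∞.
ΔE_max = 13.6 × 1 / 1² = 13.60 eV.
λ_min = 1240 / 13.60 = 91.2 nm.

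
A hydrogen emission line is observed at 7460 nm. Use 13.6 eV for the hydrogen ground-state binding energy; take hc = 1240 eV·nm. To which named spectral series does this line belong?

Pfund

ΔE = 1240/7460 = 0.1662 eV.
This matches 13.6 × (1/5² − 1/6²), so n_f = 5: the Pfund series.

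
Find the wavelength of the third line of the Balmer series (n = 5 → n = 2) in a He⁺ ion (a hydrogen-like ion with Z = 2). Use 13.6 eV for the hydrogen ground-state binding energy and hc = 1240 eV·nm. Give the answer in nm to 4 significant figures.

108.5 nm

The Balmer series terminates on n_f = 2; the third line has n_i = 2+3 = 5.
ΔE = 54.40 × (1/2² − 1/5²) = 11.42 eV.
λ = 1240 / 11.42 = 108.5 nm.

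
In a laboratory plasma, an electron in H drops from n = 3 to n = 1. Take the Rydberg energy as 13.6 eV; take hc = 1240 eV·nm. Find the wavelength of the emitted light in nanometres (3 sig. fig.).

ΔE = 13.60 × (1/1² − 1/3²) = 13.60 × 0.8889 = 12.09 eV.
λ = hc/ΔE = 1240 / 12.09 = 103 nm.

103 nm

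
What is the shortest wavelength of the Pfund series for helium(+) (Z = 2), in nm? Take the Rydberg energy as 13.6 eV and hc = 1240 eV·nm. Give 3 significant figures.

The Pfund series has lower level n_f = 5; the series limit corresponds to n_i → ∞.
ΔE_max = 13.6 × 4 / 5² = 2.176 eV.
λ_min = 1240 / 2.176 = 570 nm.

570 nm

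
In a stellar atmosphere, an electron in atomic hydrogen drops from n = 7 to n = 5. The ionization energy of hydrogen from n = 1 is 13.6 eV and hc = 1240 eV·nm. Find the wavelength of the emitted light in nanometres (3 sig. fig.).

ΔE = 13.60 × (1/5² − 1/7²) = 13.60 × 0.01959 = 0.2664 eV.
λ = hc/ΔE = 1240 / 0.2664 = 4650 nm.
This line belongs to the Pfund series.

4650 nm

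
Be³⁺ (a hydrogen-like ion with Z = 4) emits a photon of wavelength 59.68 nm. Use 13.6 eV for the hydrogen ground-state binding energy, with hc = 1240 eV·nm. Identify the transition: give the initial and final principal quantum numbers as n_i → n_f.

n_i = 8, n_f = 3

The photon energy is ΔE = hc/λ = 1240 / 59.68 = 20.78 eV.
With Z = 4, ΔE = 217.6 × (1/n_f² − 1/n_i²), so 1/n_f² − 1/n_i² = 0.09548.
Trying n_f = 3 gives 1/n_i² = 0.01563, i.e. n_i ≈ 8; this pair matches.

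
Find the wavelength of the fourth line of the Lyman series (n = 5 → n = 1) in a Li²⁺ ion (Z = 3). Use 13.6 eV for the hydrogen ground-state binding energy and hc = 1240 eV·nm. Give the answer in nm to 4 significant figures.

The Lyman series terminates on n_f = 1; the fourth line has n_i = 1+4 = 5.
ΔE = 122.4 × (1/1² − 1/5²) = 117.5 eV.
λ = 1240 / 117.5 = 10.55 nm.

10.55 nm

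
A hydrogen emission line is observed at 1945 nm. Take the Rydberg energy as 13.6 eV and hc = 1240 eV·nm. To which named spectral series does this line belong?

Brackett

ΔE = 1240/1945 = 0.6375 eV.
This matches 13.6 × (1/4² − 1/8²), so n_f = 4: the Brackett series.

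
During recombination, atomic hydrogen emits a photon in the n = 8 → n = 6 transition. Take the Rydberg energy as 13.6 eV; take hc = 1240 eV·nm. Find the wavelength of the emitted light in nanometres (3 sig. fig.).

7500 nm

ΔE = 13.60 × (1/6² − 1/8²) = 13.60 × 0.01215 = 0.1653 eV.
λ = hc/ΔE = 1240 / 0.1653 = 7500 nm.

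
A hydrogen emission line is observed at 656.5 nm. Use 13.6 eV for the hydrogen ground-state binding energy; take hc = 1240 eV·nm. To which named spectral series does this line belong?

Balmer

ΔE = 1240/656.5 = 1.889 eV.
This matches 13.6 × (1/2² − 1/3²), so n_f = 2: the Balmer series.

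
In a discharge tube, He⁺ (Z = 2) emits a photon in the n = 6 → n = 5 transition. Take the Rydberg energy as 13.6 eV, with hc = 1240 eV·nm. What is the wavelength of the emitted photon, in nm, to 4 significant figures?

For Z = 2 the level energies scale as Z², so the effective Rydberg energy is 13.6 × 4 = 54.40 eV.
ΔE = 54.40 × (1/5² − 1/6²) = 54.40 × 0.01222 = 0.6649 eV.
λ = hc/ΔE = 1240 / 0.6649 = 1865 nm.

1865 nm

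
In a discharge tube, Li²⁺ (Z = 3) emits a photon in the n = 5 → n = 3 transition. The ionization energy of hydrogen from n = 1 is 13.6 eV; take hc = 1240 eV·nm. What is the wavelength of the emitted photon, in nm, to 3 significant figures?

142 nm

For Z = 3 the level energies scale as Z², so the effective Rydberg energy is 13.6 × 9 = 122.4 eV.
ΔE = 122.4 × (1/3² − 1/5²) = 122.4 × 0.07111 = 8.704 eV.
λ = hc/ΔE = 1240 / 8.704 = 142 nm.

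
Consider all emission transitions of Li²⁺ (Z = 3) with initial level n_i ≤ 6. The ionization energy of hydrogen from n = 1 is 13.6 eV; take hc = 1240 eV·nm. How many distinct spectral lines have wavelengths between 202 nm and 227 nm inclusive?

1

Enumerate all n_i → n_f pairs with 1 ≤ n_f < n_i ≤ 6 and compute λ = 1240 / [13.6·9·(1/n_f² − 1/n_i²)].
Lines falling in [202, 227] nm: 4→3 (208.4 nm).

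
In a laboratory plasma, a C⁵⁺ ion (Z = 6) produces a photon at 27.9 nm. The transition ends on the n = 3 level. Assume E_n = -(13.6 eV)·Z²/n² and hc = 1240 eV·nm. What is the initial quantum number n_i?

n_i = 7

The photon energy is ΔE = hc/λ = 1240 / 27.9 = 44.44 eV.
With Z = 6, ΔE = 489.6 × (1/n_f² − 1/n_i²), so 1/n_f² − 1/n_i² = 0.09078.
With n_f = 3: 1/n_i² = 1/9 − 0.09078 = 0.02033, so n_i ≈ 7.01.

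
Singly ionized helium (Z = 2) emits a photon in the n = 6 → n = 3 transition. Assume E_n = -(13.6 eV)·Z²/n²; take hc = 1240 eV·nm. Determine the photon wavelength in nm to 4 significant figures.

For Z = 2 the level energies scale as Z², so the effective Rydberg energy is 13.6 × 4 = 54.40 eV.
ΔE = 54.40 × (1/3² − 1/6²) = 54.40 × 0.08333 = 4.533 eV.
λ = hc/ΔE = 1240 / 4.533 = 273.5 nm.

273.5 nm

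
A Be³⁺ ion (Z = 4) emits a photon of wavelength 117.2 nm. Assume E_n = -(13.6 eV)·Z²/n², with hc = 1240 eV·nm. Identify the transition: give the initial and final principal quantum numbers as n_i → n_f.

n_i = 4, n_f = 3

The photon energy is ΔE = hc/λ = 1240 / 117.2 = 10.58 eV.
With Z = 4, ΔE = 217.6 × (1/n_f² − 1/n_i²), so 1/n_f² − 1/n_i² = 0.04862.
Trying n_f = 3 gives 1/n_i² = 0.06249, i.e. n_i ≈ 4; this pair matches.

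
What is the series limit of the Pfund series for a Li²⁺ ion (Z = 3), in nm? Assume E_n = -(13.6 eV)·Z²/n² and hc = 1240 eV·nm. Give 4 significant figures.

253.3 nm

The Pfund series has lower level n_f = 5; the series limit corresponds to n_i → ∞.
ΔE_max = 13.6 × 9 / 5² = 4.896 eV.
λ_min = 1240 / 4.896 = 253.3 nm.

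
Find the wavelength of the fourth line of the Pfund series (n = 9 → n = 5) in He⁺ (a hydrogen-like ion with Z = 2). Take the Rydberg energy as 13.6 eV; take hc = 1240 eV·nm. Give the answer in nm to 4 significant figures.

824.3 nm

The Pfund series terminates on n_f = 5; the fourth line has n_i = 5+4 = 9.
ΔE = 54.40 × (1/5² − 1/9²) = 1.504 eV.
λ = 1240 / 1.504 = 824.3 nm.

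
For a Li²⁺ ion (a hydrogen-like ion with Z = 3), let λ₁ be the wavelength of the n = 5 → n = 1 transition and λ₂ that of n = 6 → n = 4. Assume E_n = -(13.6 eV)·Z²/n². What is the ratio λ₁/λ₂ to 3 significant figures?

0.0362

λ ∝ 1/ΔE ∝ 1/(1/n_f² − 1/n_i²), and the Z² and hc factors cancel in the ratio.
λ₁/λ₂ = (1/4² − 1/6²)/(1/1² − 1/5²) = 0.03472/0.9600 = 0.0362.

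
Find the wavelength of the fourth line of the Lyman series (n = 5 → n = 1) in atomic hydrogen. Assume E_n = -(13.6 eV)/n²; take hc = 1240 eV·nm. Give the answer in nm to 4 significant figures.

The Lyman series terminates on n_f = 1; the fourth line has n_i = 1+4 = 5.
ΔE = 13.60 × (1/1² − 1/5²) = 13.06 eV.
λ = 1240 / 13.06 = 94.98 nm.

94.98 nm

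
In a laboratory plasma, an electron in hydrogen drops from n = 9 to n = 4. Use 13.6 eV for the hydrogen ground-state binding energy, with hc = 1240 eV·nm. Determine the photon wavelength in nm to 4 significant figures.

ΔE = 13.60 × (1/4² − 1/9²) = 13.60 × 0.05015 = 0.6821 eV.
λ = hc/ΔE = 1240 / 0.6821 = 1818 nm.

1818 nm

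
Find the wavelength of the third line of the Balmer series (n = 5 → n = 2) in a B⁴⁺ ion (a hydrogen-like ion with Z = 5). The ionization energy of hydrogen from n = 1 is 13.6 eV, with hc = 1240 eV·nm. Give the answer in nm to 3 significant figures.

The Balmer series terminates on n_f = 2; the third line has n_i = 2+3 = 5.
ΔE = 340.0 × (1/2² − 1/5²) = 71.40 eV.
λ = 1240 / 71.40 = 17.4 nm.

17.4 nm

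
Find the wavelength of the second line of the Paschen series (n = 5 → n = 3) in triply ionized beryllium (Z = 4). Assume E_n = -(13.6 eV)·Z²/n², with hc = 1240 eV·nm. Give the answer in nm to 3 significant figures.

80.1 nm

The Paschen series terminates on n_f = 3; the second line has n_i = 3+2 = 5.
ΔE = 217.6 × (1/3² − 1/5²) = 15.47 eV.
λ = 1240 / 15.47 = 80.1 nm.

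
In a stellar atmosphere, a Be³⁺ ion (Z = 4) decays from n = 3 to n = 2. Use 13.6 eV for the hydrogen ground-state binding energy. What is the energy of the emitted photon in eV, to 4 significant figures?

The Bohr energies scale as Z², so for Z = 4: E_n = −217.6/n² eV.
E_3 = −217.6/9 = −24.18 eV and E_2 = −217.6/4 = −54.40 eV.
The photon energy is |E_3 − E_2| = 30.22 eV.

30.22 eV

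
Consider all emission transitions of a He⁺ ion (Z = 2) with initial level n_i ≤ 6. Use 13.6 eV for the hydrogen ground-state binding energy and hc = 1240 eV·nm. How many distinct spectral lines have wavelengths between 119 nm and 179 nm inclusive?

Enumerate all n_i → n_f pairs with 1 ≤ n_f < n_i ≤ 6 and compute λ = 1240 / [13.6·4·(1/n_f² − 1/n_i²)].
Lines falling in [119, 179] nm: 4→2 (121.6 nm), 3→2 (164.1 nm).

2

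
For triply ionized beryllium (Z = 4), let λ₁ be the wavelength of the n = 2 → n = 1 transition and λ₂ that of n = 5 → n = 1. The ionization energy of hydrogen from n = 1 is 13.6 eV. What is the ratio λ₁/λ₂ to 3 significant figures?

1.28

λ ∝ 1/ΔE ∝ 1/(1/n_f² − 1/n_i²), and the Z² and hc factors cancel in the ratio.
λ₁/λ₂ = (1/1² − 1/5²)/(1/1² − 1/2²) = 0.9600/0.7500 = 1.28.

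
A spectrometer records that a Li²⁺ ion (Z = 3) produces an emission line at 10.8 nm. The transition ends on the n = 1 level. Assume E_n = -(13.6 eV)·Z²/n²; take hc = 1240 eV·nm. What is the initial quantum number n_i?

n_i = 4

The photon energy is ΔE = hc/λ = 1240 / 10.8 = 114.8 eV.
With Z = 3, ΔE = 122.4 × (1/n_f² − 1/n_i²), so 1/n_f² − 1/n_i² = 0.9380.
With n_f = 1: 1/n_i² = 1/1 − 0.9380 = 0.06197, so n_i ≈ 4.02.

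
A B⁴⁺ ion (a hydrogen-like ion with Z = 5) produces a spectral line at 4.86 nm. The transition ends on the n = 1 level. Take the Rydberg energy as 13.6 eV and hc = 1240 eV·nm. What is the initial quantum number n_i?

The photon energy is ΔE = hc/λ = 1240 / 4.86 = 255.1 eV.
With Z = 5, ΔE = 340.0 × (1/n_f² − 1/n_i²), so 1/n_f² − 1/n_i² = 0.7504.
With n_f = 1: 1/n_i² = 1/1 − 0.7504 = 0.2496, so n_i ≈ 2.00.

n_i = 2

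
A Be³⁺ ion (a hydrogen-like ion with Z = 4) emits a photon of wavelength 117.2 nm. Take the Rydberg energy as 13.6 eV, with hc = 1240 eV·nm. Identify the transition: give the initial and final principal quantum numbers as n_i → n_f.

n_i = 4, n_f = 3

The photon energy is ΔE = hc/λ = 1240 / 117.2 = 10.58 eV.
With Z = 4, ΔE = 217.6 × (1/n_f² − 1/n_i²), so 1/n_f² − 1/n_i² = 0.04862.
Trying n_f = 3 gives 1/n_i² = 0.06249, i.e. n_i ≈ 4; this pair matches.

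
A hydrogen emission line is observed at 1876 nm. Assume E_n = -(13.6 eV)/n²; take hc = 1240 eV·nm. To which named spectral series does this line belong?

Paschen

ΔE = 1240/1876 = 0.6610 eV.
This matches 13.6 × (1/3² − 1/4²), so n_f = 3: the Paschen series.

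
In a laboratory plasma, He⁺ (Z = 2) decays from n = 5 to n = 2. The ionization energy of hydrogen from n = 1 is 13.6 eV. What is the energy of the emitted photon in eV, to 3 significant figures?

11.4 eV

The Bohr energies scale as Z², so for Z = 2: E_n = −54.40/n² eV.
E_5 = −54.40/25 = −2.176 eV and E_2 = −54.40/4 = −13.60 eV.
The photon energy is |E_5 − E_2| = 11.4 eV.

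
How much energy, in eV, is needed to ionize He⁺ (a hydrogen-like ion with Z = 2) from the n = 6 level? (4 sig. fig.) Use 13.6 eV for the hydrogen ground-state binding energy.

E_n = −13.6 Z²/n² = −54.40/n² eV for Z = 2.
E_6 = −54.40/36 = −1.511 eV, so ionization (to E = 0) requires 1.511 eV.

1.511 eV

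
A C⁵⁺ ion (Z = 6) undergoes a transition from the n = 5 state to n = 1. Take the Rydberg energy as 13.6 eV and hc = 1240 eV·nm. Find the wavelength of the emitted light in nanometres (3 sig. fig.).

2.64 nm

For Z = 6 the level energies scale as Z², so the effective Rydberg energy is 13.6 × 36 = 489.6 eV.
ΔE = 489.6 × (1/1² − 1/5²) = 489.6 × 0.9600 = 470.0 eV.
λ = hc/ΔE = 1240 / 470.0 = 2.64 nm.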